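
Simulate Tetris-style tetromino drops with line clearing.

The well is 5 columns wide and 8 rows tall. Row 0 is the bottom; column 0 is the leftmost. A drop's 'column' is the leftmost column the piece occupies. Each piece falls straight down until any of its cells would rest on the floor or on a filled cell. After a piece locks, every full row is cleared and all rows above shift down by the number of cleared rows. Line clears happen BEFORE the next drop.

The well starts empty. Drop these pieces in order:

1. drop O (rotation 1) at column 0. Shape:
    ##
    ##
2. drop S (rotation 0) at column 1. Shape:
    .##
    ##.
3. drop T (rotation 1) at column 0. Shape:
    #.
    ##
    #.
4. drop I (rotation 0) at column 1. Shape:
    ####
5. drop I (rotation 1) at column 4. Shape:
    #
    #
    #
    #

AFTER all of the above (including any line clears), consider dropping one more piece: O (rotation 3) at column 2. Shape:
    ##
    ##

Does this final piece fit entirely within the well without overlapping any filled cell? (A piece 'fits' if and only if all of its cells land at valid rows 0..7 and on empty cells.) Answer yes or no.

Drop 1: O rot1 at col 0 lands with bottom-row=0; cleared 0 line(s) (total 0); column heights now [2 2 0 0 0], max=2
Drop 2: S rot0 at col 1 lands with bottom-row=2; cleared 0 line(s) (total 0); column heights now [2 3 4 4 0], max=4
Drop 3: T rot1 at col 0 lands with bottom-row=2; cleared 0 line(s) (total 0); column heights now [5 4 4 4 0], max=5
Drop 4: I rot0 at col 1 lands with bottom-row=4; cleared 1 line(s) (total 1); column heights now [4 4 4 4 0], max=4
Drop 5: I rot1 at col 4 lands with bottom-row=0; cleared 1 line(s) (total 2); column heights now [3 3 3 0 3], max=3
Test piece O rot3 at col 2 (width 2): heights before test = [3 3 3 0 3]; fits = True

Answer: yes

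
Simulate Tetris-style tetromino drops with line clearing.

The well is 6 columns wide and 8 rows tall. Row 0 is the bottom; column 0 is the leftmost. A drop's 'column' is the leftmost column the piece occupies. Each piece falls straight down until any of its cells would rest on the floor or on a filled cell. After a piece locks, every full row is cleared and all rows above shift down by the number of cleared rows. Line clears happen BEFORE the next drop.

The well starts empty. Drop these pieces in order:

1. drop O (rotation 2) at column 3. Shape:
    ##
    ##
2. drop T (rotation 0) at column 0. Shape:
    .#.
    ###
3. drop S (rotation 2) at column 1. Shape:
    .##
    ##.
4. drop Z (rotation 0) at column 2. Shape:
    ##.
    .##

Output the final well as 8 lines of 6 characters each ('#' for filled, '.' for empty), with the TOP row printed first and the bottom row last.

Answer: ......
......
..##..
...##.
..##..
.##...
.#.##.
#####.

Derivation:
Drop 1: O rot2 at col 3 lands with bottom-row=0; cleared 0 line(s) (total 0); column heights now [0 0 0 2 2 0], max=2
Drop 2: T rot0 at col 0 lands with bottom-row=0; cleared 0 line(s) (total 0); column heights now [1 2 1 2 2 0], max=2
Drop 3: S rot2 at col 1 lands with bottom-row=2; cleared 0 line(s) (total 0); column heights now [1 3 4 4 2 0], max=4
Drop 4: Z rot0 at col 2 lands with bottom-row=4; cleared 0 line(s) (total 0); column heights now [1 3 6 6 5 0], max=6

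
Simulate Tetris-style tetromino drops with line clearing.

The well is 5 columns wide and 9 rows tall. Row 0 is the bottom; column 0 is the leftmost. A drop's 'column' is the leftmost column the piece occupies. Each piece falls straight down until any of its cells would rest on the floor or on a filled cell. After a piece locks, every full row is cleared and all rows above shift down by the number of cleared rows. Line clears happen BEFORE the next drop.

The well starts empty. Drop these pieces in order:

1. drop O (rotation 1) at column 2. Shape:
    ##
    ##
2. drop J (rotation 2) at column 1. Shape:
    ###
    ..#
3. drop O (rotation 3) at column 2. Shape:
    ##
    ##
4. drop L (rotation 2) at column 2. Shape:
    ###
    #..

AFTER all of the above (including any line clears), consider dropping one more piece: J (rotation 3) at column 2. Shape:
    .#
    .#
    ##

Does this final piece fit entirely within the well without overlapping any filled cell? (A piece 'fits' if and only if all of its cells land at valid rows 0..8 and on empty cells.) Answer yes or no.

Drop 1: O rot1 at col 2 lands with bottom-row=0; cleared 0 line(s) (total 0); column heights now [0 0 2 2 0], max=2
Drop 2: J rot2 at col 1 lands with bottom-row=2; cleared 0 line(s) (total 0); column heights now [0 4 4 4 0], max=4
Drop 3: O rot3 at col 2 lands with bottom-row=4; cleared 0 line(s) (total 0); column heights now [0 4 6 6 0], max=6
Drop 4: L rot2 at col 2 lands with bottom-row=6; cleared 0 line(s) (total 0); column heights now [0 4 8 8 8], max=8
Test piece J rot3 at col 2 (width 2): heights before test = [0 4 8 8 8]; fits = False

Answer: no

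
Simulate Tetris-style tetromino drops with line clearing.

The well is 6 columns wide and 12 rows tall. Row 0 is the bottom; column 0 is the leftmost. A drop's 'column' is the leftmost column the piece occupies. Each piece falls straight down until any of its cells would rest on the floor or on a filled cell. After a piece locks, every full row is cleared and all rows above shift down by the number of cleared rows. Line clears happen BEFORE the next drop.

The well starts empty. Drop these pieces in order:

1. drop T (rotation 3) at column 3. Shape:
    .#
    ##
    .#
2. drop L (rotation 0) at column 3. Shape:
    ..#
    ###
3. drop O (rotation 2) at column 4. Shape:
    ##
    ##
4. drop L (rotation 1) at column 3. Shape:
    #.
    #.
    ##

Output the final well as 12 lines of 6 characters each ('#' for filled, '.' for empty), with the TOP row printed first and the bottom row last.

Drop 1: T rot3 at col 3 lands with bottom-row=0; cleared 0 line(s) (total 0); column heights now [0 0 0 2 3 0], max=3
Drop 2: L rot0 at col 3 lands with bottom-row=3; cleared 0 line(s) (total 0); column heights now [0 0 0 4 4 5], max=5
Drop 3: O rot2 at col 4 lands with bottom-row=5; cleared 0 line(s) (total 0); column heights now [0 0 0 4 7 7], max=7
Drop 4: L rot1 at col 3 lands with bottom-row=7; cleared 0 line(s) (total 0); column heights now [0 0 0 10 8 7], max=10

Answer: ......
......
...#..
...#..
...##.
....##
....##
.....#
...###
....#.
...##.
....#.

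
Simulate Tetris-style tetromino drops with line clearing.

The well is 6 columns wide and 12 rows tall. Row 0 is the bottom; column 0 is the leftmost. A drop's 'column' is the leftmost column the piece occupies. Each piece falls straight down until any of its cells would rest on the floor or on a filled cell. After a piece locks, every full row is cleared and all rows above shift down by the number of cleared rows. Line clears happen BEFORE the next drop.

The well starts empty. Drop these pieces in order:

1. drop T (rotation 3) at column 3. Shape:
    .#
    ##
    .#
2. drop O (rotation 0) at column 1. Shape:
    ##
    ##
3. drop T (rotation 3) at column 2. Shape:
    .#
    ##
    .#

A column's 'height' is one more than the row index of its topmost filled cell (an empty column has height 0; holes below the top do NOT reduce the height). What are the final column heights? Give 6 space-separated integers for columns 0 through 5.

Drop 1: T rot3 at col 3 lands with bottom-row=0; cleared 0 line(s) (total 0); column heights now [0 0 0 2 3 0], max=3
Drop 2: O rot0 at col 1 lands with bottom-row=0; cleared 0 line(s) (total 0); column heights now [0 2 2 2 3 0], max=3
Drop 3: T rot3 at col 2 lands with bottom-row=2; cleared 0 line(s) (total 0); column heights now [0 2 4 5 3 0], max=5

Answer: 0 2 4 5 3 0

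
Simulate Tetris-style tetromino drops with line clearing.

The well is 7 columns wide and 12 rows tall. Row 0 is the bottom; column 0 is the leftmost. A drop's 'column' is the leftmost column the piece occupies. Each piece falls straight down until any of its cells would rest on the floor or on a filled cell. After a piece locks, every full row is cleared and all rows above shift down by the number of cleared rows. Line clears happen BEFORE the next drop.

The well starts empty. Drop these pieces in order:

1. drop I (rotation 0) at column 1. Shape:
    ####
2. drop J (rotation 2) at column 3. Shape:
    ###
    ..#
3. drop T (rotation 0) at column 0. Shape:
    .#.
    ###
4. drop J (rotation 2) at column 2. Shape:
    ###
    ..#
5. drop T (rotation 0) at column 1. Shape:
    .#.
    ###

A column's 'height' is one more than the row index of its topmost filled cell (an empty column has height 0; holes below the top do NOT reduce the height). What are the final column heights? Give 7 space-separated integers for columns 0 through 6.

Drop 1: I rot0 at col 1 lands with bottom-row=0; cleared 0 line(s) (total 0); column heights now [0 1 1 1 1 0 0], max=1
Drop 2: J rot2 at col 3 lands with bottom-row=0; cleared 0 line(s) (total 0); column heights now [0 1 1 2 2 2 0], max=2
Drop 3: T rot0 at col 0 lands with bottom-row=1; cleared 0 line(s) (total 0); column heights now [2 3 2 2 2 2 0], max=3
Drop 4: J rot2 at col 2 lands with bottom-row=2; cleared 0 line(s) (total 0); column heights now [2 3 4 4 4 2 0], max=4
Drop 5: T rot0 at col 1 lands with bottom-row=4; cleared 0 line(s) (total 0); column heights now [2 5 6 5 4 2 0], max=6

Answer: 2 5 6 5 4 2 0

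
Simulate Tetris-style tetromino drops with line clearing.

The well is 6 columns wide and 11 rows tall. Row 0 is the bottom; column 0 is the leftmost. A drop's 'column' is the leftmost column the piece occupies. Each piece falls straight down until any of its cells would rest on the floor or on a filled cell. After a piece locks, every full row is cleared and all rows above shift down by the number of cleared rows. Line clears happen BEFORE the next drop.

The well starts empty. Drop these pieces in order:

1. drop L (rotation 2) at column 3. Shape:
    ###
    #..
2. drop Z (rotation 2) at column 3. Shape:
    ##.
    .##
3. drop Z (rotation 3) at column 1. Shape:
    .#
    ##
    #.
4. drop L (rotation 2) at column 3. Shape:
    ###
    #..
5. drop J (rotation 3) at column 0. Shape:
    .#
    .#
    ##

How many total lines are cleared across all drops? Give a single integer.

Drop 1: L rot2 at col 3 lands with bottom-row=0; cleared 0 line(s) (total 0); column heights now [0 0 0 2 2 2], max=2
Drop 2: Z rot2 at col 3 lands with bottom-row=2; cleared 0 line(s) (total 0); column heights now [0 0 0 4 4 3], max=4
Drop 3: Z rot3 at col 1 lands with bottom-row=0; cleared 0 line(s) (total 0); column heights now [0 2 3 4 4 3], max=4
Drop 4: L rot2 at col 3 lands with bottom-row=4; cleared 0 line(s) (total 0); column heights now [0 2 3 6 6 6], max=6
Drop 5: J rot3 at col 0 lands with bottom-row=2; cleared 0 line(s) (total 0); column heights now [3 5 3 6 6 6], max=6

Answer: 0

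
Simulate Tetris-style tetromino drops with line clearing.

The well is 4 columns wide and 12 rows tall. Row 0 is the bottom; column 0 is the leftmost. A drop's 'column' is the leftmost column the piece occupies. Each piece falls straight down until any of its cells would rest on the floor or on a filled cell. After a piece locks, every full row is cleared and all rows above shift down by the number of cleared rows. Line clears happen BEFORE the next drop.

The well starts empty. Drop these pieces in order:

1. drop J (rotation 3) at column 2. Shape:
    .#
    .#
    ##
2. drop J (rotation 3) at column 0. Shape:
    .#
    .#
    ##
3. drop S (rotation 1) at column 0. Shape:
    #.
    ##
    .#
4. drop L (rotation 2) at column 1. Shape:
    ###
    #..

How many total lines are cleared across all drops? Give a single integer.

Answer: 1

Derivation:
Drop 1: J rot3 at col 2 lands with bottom-row=0; cleared 0 line(s) (total 0); column heights now [0 0 1 3], max=3
Drop 2: J rot3 at col 0 lands with bottom-row=0; cleared 1 line(s) (total 1); column heights now [0 2 0 2], max=2
Drop 3: S rot1 at col 0 lands with bottom-row=2; cleared 0 line(s) (total 1); column heights now [5 4 0 2], max=5
Drop 4: L rot2 at col 1 lands with bottom-row=4; cleared 0 line(s) (total 1); column heights now [5 6 6 6], max=6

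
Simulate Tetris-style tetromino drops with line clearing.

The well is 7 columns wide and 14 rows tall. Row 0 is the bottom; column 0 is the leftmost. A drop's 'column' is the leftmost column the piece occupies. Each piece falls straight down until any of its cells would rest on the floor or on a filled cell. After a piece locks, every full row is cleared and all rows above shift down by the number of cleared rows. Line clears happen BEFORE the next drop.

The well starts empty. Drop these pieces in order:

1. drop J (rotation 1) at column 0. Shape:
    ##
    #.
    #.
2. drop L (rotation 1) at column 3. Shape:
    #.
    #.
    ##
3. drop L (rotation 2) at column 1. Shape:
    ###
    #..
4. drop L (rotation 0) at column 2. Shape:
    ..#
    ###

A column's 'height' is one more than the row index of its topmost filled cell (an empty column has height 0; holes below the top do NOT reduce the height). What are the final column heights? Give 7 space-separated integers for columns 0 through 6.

Drop 1: J rot1 at col 0 lands with bottom-row=0; cleared 0 line(s) (total 0); column heights now [3 3 0 0 0 0 0], max=3
Drop 2: L rot1 at col 3 lands with bottom-row=0; cleared 0 line(s) (total 0); column heights now [3 3 0 3 1 0 0], max=3
Drop 3: L rot2 at col 1 lands with bottom-row=3; cleared 0 line(s) (total 0); column heights now [3 5 5 5 1 0 0], max=5
Drop 4: L rot0 at col 2 lands with bottom-row=5; cleared 0 line(s) (total 0); column heights now [3 5 6 6 7 0 0], max=7

Answer: 3 5 6 6 7 0 0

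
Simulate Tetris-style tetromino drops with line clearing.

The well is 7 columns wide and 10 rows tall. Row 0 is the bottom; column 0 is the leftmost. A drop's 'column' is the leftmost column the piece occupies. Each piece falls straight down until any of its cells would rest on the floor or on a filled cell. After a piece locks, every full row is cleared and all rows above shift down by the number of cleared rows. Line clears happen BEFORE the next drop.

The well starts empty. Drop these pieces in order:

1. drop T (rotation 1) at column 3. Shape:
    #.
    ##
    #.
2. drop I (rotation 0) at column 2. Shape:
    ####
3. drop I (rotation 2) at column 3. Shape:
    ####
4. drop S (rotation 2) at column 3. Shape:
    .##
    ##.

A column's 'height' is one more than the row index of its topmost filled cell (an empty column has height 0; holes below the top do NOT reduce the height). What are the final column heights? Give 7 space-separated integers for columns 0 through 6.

Answer: 0 0 4 6 7 7 5

Derivation:
Drop 1: T rot1 at col 3 lands with bottom-row=0; cleared 0 line(s) (total 0); column heights now [0 0 0 3 2 0 0], max=3
Drop 2: I rot0 at col 2 lands with bottom-row=3; cleared 0 line(s) (total 0); column heights now [0 0 4 4 4 4 0], max=4
Drop 3: I rot2 at col 3 lands with bottom-row=4; cleared 0 line(s) (total 0); column heights now [0 0 4 5 5 5 5], max=5
Drop 4: S rot2 at col 3 lands with bottom-row=5; cleared 0 line(s) (total 0); column heights now [0 0 4 6 7 7 5], max=7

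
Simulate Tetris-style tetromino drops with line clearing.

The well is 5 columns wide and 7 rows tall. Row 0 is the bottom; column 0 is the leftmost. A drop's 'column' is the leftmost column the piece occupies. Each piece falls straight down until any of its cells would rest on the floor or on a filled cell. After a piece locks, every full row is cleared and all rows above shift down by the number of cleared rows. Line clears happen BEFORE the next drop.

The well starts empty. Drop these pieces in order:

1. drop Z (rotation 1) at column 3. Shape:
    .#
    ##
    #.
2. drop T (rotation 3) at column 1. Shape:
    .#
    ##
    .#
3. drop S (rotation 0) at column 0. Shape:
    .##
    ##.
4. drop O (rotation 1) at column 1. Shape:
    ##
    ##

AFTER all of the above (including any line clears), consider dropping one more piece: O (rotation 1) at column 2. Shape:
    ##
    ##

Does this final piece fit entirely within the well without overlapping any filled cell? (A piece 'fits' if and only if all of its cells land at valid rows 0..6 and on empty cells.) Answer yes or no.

Answer: no

Derivation:
Drop 1: Z rot1 at col 3 lands with bottom-row=0; cleared 0 line(s) (total 0); column heights now [0 0 0 2 3], max=3
Drop 2: T rot3 at col 1 lands with bottom-row=0; cleared 0 line(s) (total 0); column heights now [0 2 3 2 3], max=3
Drop 3: S rot0 at col 0 lands with bottom-row=2; cleared 0 line(s) (total 0); column heights now [3 4 4 2 3], max=4
Drop 4: O rot1 at col 1 lands with bottom-row=4; cleared 0 line(s) (total 0); column heights now [3 6 6 2 3], max=6
Test piece O rot1 at col 2 (width 2): heights before test = [3 6 6 2 3]; fits = False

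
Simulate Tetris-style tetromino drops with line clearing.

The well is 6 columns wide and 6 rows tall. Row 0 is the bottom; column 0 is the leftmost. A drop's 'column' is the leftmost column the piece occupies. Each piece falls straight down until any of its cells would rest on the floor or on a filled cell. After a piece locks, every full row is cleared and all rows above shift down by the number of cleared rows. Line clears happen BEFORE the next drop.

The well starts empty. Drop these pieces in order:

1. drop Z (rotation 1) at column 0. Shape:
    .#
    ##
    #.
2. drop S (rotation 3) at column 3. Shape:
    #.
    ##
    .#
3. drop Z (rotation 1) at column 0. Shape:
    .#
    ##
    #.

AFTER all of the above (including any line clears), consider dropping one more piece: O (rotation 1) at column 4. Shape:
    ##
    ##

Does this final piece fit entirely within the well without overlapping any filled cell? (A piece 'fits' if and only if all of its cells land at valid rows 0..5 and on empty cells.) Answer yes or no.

Answer: yes

Derivation:
Drop 1: Z rot1 at col 0 lands with bottom-row=0; cleared 0 line(s) (total 0); column heights now [2 3 0 0 0 0], max=3
Drop 2: S rot3 at col 3 lands with bottom-row=0; cleared 0 line(s) (total 0); column heights now [2 3 0 3 2 0], max=3
Drop 3: Z rot1 at col 0 lands with bottom-row=2; cleared 0 line(s) (total 0); column heights now [4 5 0 3 2 0], max=5
Test piece O rot1 at col 4 (width 2): heights before test = [4 5 0 3 2 0]; fits = True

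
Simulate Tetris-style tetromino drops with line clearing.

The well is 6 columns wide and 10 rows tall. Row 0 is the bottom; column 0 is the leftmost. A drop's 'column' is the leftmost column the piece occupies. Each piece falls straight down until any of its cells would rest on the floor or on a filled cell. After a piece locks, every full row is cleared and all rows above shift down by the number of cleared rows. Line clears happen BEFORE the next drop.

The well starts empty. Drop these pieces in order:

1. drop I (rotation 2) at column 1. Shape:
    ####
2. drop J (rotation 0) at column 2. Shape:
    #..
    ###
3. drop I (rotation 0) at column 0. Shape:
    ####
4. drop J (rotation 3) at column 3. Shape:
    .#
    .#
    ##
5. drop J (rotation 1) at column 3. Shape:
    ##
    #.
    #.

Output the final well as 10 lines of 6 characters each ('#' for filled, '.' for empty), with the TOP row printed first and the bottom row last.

Answer: ......
......
...##.
...##.
...##.
...##.
####..
..#...
..###.
.####.

Derivation:
Drop 1: I rot2 at col 1 lands with bottom-row=0; cleared 0 line(s) (total 0); column heights now [0 1 1 1 1 0], max=1
Drop 2: J rot0 at col 2 lands with bottom-row=1; cleared 0 line(s) (total 0); column heights now [0 1 3 2 2 0], max=3
Drop 3: I rot0 at col 0 lands with bottom-row=3; cleared 0 line(s) (total 0); column heights now [4 4 4 4 2 0], max=4
Drop 4: J rot3 at col 3 lands with bottom-row=4; cleared 0 line(s) (total 0); column heights now [4 4 4 5 7 0], max=7
Drop 5: J rot1 at col 3 lands with bottom-row=5; cleared 0 line(s) (total 0); column heights now [4 4 4 8 8 0], max=8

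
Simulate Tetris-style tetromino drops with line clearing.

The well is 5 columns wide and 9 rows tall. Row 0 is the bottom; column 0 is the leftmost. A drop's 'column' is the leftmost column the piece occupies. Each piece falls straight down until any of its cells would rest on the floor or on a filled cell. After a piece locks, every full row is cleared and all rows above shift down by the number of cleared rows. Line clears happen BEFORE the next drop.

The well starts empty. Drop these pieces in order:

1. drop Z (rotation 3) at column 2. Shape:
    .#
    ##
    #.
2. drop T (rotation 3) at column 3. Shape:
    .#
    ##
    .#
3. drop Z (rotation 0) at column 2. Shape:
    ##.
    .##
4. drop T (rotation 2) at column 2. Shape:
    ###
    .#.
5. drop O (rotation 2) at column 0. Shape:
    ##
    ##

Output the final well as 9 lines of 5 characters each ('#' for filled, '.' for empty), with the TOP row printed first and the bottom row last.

Drop 1: Z rot3 at col 2 lands with bottom-row=0; cleared 0 line(s) (total 0); column heights now [0 0 2 3 0], max=3
Drop 2: T rot3 at col 3 lands with bottom-row=2; cleared 0 line(s) (total 0); column heights now [0 0 2 4 5], max=5
Drop 3: Z rot0 at col 2 lands with bottom-row=5; cleared 0 line(s) (total 0); column heights now [0 0 7 7 6], max=7
Drop 4: T rot2 at col 2 lands with bottom-row=7; cleared 0 line(s) (total 0); column heights now [0 0 9 9 9], max=9
Drop 5: O rot2 at col 0 lands with bottom-row=0; cleared 0 line(s) (total 0); column heights now [2 2 9 9 9], max=9

Answer: ..###
...#.
..##.
...##
....#
...##
...##
####.
###..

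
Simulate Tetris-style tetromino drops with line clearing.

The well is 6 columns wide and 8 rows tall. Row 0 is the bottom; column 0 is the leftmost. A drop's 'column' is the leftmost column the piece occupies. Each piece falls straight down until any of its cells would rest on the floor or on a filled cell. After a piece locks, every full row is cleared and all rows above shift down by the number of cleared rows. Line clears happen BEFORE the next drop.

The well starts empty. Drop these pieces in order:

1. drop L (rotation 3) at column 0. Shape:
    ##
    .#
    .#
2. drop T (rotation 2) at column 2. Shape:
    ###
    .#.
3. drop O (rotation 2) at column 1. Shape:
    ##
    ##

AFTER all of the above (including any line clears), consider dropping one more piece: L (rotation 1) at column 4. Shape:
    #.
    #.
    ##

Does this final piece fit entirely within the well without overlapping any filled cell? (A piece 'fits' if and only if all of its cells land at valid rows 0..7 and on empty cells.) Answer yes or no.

Answer: yes

Derivation:
Drop 1: L rot3 at col 0 lands with bottom-row=0; cleared 0 line(s) (total 0); column heights now [3 3 0 0 0 0], max=3
Drop 2: T rot2 at col 2 lands with bottom-row=0; cleared 0 line(s) (total 0); column heights now [3 3 2 2 2 0], max=3
Drop 3: O rot2 at col 1 lands with bottom-row=3; cleared 0 line(s) (total 0); column heights now [3 5 5 2 2 0], max=5
Test piece L rot1 at col 4 (width 2): heights before test = [3 5 5 2 2 0]; fits = True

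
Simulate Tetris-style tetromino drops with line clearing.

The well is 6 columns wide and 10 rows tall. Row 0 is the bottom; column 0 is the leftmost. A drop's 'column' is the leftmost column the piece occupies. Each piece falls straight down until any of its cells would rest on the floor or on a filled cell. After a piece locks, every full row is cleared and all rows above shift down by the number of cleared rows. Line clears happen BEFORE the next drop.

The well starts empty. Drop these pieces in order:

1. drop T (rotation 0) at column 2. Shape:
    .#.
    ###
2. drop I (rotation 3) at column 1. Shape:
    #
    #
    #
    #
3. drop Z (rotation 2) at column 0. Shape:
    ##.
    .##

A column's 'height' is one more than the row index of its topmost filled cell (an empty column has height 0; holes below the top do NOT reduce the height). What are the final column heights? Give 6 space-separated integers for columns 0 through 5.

Answer: 6 6 5 2 1 0

Derivation:
Drop 1: T rot0 at col 2 lands with bottom-row=0; cleared 0 line(s) (total 0); column heights now [0 0 1 2 1 0], max=2
Drop 2: I rot3 at col 1 lands with bottom-row=0; cleared 0 line(s) (total 0); column heights now [0 4 1 2 1 0], max=4
Drop 3: Z rot2 at col 0 lands with bottom-row=4; cleared 0 line(s) (total 0); column heights now [6 6 5 2 1 0], max=6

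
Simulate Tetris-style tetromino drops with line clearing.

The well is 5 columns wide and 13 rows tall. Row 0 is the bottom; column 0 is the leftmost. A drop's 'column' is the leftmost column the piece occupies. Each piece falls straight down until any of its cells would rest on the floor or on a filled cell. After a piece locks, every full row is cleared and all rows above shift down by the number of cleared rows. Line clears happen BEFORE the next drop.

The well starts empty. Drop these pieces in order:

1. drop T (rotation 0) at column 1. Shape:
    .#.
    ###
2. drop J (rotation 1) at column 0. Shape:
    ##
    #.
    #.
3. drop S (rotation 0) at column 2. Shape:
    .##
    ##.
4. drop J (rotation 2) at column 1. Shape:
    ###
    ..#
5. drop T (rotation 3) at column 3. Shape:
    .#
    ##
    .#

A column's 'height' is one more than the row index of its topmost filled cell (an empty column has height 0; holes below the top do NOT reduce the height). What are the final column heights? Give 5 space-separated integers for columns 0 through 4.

Answer: 3 6 6 7 8

Derivation:
Drop 1: T rot0 at col 1 lands with bottom-row=0; cleared 0 line(s) (total 0); column heights now [0 1 2 1 0], max=2
Drop 2: J rot1 at col 0 lands with bottom-row=0; cleared 0 line(s) (total 0); column heights now [3 3 2 1 0], max=3
Drop 3: S rot0 at col 2 lands with bottom-row=2; cleared 0 line(s) (total 0); column heights now [3 3 3 4 4], max=4
Drop 4: J rot2 at col 1 lands with bottom-row=4; cleared 0 line(s) (total 0); column heights now [3 6 6 6 4], max=6
Drop 5: T rot3 at col 3 lands with bottom-row=5; cleared 0 line(s) (total 0); column heights now [3 6 6 7 8], max=8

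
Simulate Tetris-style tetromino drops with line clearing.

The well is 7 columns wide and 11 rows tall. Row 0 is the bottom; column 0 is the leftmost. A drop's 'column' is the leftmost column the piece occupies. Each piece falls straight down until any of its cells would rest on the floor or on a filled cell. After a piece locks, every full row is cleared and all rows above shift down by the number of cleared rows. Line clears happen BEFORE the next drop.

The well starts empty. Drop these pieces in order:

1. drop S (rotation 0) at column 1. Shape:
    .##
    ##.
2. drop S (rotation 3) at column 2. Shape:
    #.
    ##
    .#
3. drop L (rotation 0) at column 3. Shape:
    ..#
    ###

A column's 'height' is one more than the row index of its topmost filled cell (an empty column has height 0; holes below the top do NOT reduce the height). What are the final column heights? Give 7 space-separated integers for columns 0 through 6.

Drop 1: S rot0 at col 1 lands with bottom-row=0; cleared 0 line(s) (total 0); column heights now [0 1 2 2 0 0 0], max=2
Drop 2: S rot3 at col 2 lands with bottom-row=2; cleared 0 line(s) (total 0); column heights now [0 1 5 4 0 0 0], max=5
Drop 3: L rot0 at col 3 lands with bottom-row=4; cleared 0 line(s) (total 0); column heights now [0 1 5 5 5 6 0], max=6

Answer: 0 1 5 5 5 6 0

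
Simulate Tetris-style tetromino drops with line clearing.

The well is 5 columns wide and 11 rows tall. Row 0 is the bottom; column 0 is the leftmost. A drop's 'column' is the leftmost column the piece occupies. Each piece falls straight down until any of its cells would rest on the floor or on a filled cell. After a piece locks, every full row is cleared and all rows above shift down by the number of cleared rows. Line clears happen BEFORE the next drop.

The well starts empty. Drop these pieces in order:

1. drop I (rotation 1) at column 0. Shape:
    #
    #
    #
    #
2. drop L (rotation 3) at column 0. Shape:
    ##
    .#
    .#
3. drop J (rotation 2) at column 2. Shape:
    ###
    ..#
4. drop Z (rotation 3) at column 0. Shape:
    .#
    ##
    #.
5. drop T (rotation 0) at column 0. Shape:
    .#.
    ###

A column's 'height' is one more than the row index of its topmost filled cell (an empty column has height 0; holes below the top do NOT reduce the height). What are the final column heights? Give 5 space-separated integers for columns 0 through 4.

Drop 1: I rot1 at col 0 lands with bottom-row=0; cleared 0 line(s) (total 0); column heights now [4 0 0 0 0], max=4
Drop 2: L rot3 at col 0 lands with bottom-row=2; cleared 0 line(s) (total 0); column heights now [5 5 0 0 0], max=5
Drop 3: J rot2 at col 2 lands with bottom-row=0; cleared 0 line(s) (total 0); column heights now [5 5 2 2 2], max=5
Drop 4: Z rot3 at col 0 lands with bottom-row=5; cleared 0 line(s) (total 0); column heights now [7 8 2 2 2], max=8
Drop 5: T rot0 at col 0 lands with bottom-row=8; cleared 0 line(s) (total 0); column heights now [9 10 9 2 2], max=10

Answer: 9 10 9 2 2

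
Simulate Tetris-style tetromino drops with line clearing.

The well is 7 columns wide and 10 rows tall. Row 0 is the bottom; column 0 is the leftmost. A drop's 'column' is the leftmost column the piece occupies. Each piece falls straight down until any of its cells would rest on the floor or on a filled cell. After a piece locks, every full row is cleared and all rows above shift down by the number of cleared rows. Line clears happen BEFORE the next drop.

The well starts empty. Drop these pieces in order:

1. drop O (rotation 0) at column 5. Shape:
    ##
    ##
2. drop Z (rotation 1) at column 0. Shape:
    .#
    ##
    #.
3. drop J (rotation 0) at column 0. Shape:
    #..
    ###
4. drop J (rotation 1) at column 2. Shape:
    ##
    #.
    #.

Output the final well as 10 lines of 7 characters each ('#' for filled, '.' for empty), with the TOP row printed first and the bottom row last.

Answer: .......
.......
.......
..##...
..#....
#.#....
###....
.#.....
##...##
#....##

Derivation:
Drop 1: O rot0 at col 5 lands with bottom-row=0; cleared 0 line(s) (total 0); column heights now [0 0 0 0 0 2 2], max=2
Drop 2: Z rot1 at col 0 lands with bottom-row=0; cleared 0 line(s) (total 0); column heights now [2 3 0 0 0 2 2], max=3
Drop 3: J rot0 at col 0 lands with bottom-row=3; cleared 0 line(s) (total 0); column heights now [5 4 4 0 0 2 2], max=5
Drop 4: J rot1 at col 2 lands with bottom-row=4; cleared 0 line(s) (total 0); column heights now [5 4 7 7 0 2 2], max=7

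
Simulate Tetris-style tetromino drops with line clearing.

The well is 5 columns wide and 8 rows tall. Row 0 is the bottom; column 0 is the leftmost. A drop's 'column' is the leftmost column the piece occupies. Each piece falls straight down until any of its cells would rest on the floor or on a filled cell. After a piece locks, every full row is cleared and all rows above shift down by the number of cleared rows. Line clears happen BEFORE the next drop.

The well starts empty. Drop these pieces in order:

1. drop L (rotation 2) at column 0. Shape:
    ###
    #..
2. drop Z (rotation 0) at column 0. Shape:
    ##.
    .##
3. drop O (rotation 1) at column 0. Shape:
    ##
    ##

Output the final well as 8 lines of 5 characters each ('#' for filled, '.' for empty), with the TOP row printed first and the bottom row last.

Drop 1: L rot2 at col 0 lands with bottom-row=0; cleared 0 line(s) (total 0); column heights now [2 2 2 0 0], max=2
Drop 2: Z rot0 at col 0 lands with bottom-row=2; cleared 0 line(s) (total 0); column heights now [4 4 3 0 0], max=4
Drop 3: O rot1 at col 0 lands with bottom-row=4; cleared 0 line(s) (total 0); column heights now [6 6 3 0 0], max=6

Answer: .....
.....
##...
##...
##...
.##..
###..
#....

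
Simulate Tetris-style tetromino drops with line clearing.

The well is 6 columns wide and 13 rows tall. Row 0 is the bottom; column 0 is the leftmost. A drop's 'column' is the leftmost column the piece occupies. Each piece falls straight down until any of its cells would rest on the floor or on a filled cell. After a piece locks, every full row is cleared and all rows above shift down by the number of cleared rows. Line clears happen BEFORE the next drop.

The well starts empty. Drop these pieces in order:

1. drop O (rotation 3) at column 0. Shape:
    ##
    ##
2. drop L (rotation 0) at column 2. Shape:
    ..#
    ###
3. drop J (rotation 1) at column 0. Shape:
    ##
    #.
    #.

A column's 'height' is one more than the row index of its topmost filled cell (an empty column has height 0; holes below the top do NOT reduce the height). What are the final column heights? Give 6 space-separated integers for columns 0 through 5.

Drop 1: O rot3 at col 0 lands with bottom-row=0; cleared 0 line(s) (total 0); column heights now [2 2 0 0 0 0], max=2
Drop 2: L rot0 at col 2 lands with bottom-row=0; cleared 0 line(s) (total 0); column heights now [2 2 1 1 2 0], max=2
Drop 3: J rot1 at col 0 lands with bottom-row=2; cleared 0 line(s) (total 0); column heights now [5 5 1 1 2 0], max=5

Answer: 5 5 1 1 2 0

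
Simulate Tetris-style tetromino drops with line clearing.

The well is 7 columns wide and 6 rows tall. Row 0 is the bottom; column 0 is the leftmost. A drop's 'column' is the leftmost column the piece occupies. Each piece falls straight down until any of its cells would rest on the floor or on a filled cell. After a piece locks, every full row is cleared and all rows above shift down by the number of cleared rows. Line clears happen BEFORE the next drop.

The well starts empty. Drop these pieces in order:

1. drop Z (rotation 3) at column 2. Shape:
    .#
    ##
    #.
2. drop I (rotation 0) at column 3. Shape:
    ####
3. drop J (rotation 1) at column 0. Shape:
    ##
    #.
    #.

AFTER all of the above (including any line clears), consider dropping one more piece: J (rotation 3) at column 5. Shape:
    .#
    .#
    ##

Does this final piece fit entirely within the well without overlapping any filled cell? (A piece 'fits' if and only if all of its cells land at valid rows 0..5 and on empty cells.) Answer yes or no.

Drop 1: Z rot3 at col 2 lands with bottom-row=0; cleared 0 line(s) (total 0); column heights now [0 0 2 3 0 0 0], max=3
Drop 2: I rot0 at col 3 lands with bottom-row=3; cleared 0 line(s) (total 0); column heights now [0 0 2 4 4 4 4], max=4
Drop 3: J rot1 at col 0 lands with bottom-row=0; cleared 0 line(s) (total 0); column heights now [3 3 2 4 4 4 4], max=4
Test piece J rot3 at col 5 (width 2): heights before test = [3 3 2 4 4 4 4]; fits = False

Answer: no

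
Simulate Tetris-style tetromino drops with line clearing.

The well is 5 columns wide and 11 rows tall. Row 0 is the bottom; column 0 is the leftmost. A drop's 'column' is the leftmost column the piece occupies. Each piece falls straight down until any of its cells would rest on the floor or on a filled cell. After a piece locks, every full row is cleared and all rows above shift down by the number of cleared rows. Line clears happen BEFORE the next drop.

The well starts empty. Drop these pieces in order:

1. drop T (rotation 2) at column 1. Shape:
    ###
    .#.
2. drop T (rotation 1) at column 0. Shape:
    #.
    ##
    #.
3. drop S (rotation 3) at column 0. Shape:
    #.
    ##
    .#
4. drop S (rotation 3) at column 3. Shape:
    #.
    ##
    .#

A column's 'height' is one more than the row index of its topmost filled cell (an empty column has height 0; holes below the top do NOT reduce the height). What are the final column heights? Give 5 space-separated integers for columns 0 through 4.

Drop 1: T rot2 at col 1 lands with bottom-row=0; cleared 0 line(s) (total 0); column heights now [0 2 2 2 0], max=2
Drop 2: T rot1 at col 0 lands with bottom-row=1; cleared 0 line(s) (total 0); column heights now [4 3 2 2 0], max=4
Drop 3: S rot3 at col 0 lands with bottom-row=3; cleared 0 line(s) (total 0); column heights now [6 5 2 2 0], max=6
Drop 4: S rot3 at col 3 lands with bottom-row=1; cleared 1 line(s) (total 1); column heights now [5 4 1 3 2], max=5

Answer: 5 4 1 3 2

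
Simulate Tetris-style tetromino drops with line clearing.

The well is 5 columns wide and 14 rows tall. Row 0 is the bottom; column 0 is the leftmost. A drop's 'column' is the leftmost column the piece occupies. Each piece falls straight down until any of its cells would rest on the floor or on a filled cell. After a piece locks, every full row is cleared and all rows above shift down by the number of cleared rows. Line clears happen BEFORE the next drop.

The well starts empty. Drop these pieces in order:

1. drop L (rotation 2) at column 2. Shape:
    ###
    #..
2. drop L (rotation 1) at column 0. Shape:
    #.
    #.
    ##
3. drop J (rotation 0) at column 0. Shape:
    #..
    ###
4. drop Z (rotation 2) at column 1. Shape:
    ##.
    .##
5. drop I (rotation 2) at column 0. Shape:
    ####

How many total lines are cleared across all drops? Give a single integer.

Answer: 0

Derivation:
Drop 1: L rot2 at col 2 lands with bottom-row=0; cleared 0 line(s) (total 0); column heights now [0 0 2 2 2], max=2
Drop 2: L rot1 at col 0 lands with bottom-row=0; cleared 0 line(s) (total 0); column heights now [3 1 2 2 2], max=3
Drop 3: J rot0 at col 0 lands with bottom-row=3; cleared 0 line(s) (total 0); column heights now [5 4 4 2 2], max=5
Drop 4: Z rot2 at col 1 lands with bottom-row=4; cleared 0 line(s) (total 0); column heights now [5 6 6 5 2], max=6
Drop 5: I rot2 at col 0 lands with bottom-row=6; cleared 0 line(s) (total 0); column heights now [7 7 7 7 2], max=7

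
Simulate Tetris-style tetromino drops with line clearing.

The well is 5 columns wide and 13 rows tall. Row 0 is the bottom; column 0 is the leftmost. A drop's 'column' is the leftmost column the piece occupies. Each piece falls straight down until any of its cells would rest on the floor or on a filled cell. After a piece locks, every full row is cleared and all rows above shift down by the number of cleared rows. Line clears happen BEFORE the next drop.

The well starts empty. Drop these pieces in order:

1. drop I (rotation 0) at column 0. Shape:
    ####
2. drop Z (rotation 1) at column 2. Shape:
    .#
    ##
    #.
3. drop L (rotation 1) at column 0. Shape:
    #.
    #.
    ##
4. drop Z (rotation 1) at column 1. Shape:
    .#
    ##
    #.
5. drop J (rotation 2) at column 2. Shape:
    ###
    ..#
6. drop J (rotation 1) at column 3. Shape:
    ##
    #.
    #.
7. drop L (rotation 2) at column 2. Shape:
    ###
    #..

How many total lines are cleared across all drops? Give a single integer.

Drop 1: I rot0 at col 0 lands with bottom-row=0; cleared 0 line(s) (total 0); column heights now [1 1 1 1 0], max=1
Drop 2: Z rot1 at col 2 lands with bottom-row=1; cleared 0 line(s) (total 0); column heights now [1 1 3 4 0], max=4
Drop 3: L rot1 at col 0 lands with bottom-row=1; cleared 0 line(s) (total 0); column heights now [4 2 3 4 0], max=4
Drop 4: Z rot1 at col 1 lands with bottom-row=2; cleared 0 line(s) (total 0); column heights now [4 4 5 4 0], max=5
Drop 5: J rot2 at col 2 lands with bottom-row=4; cleared 0 line(s) (total 0); column heights now [4 4 6 6 6], max=6
Drop 6: J rot1 at col 3 lands with bottom-row=6; cleared 0 line(s) (total 0); column heights now [4 4 6 9 9], max=9
Drop 7: L rot2 at col 2 lands with bottom-row=8; cleared 0 line(s) (total 0); column heights now [4 4 10 10 10], max=10

Answer: 0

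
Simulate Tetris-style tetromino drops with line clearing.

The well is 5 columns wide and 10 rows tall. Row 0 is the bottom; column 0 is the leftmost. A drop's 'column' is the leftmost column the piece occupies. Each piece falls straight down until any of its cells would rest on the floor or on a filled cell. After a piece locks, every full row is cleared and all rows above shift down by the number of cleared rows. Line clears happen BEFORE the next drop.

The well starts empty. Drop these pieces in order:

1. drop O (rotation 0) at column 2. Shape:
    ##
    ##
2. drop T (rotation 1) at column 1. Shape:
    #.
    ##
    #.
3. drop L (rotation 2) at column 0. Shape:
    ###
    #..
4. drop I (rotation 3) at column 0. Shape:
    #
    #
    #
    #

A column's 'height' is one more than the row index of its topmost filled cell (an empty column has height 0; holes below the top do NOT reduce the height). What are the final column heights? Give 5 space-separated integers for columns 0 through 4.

Drop 1: O rot0 at col 2 lands with bottom-row=0; cleared 0 line(s) (total 0); column heights now [0 0 2 2 0], max=2
Drop 2: T rot1 at col 1 lands with bottom-row=1; cleared 0 line(s) (total 0); column heights now [0 4 3 2 0], max=4
Drop 3: L rot2 at col 0 lands with bottom-row=3; cleared 0 line(s) (total 0); column heights now [5 5 5 2 0], max=5
Drop 4: I rot3 at col 0 lands with bottom-row=5; cleared 0 line(s) (total 0); column heights now [9 5 5 2 0], max=9

Answer: 9 5 5 2 0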